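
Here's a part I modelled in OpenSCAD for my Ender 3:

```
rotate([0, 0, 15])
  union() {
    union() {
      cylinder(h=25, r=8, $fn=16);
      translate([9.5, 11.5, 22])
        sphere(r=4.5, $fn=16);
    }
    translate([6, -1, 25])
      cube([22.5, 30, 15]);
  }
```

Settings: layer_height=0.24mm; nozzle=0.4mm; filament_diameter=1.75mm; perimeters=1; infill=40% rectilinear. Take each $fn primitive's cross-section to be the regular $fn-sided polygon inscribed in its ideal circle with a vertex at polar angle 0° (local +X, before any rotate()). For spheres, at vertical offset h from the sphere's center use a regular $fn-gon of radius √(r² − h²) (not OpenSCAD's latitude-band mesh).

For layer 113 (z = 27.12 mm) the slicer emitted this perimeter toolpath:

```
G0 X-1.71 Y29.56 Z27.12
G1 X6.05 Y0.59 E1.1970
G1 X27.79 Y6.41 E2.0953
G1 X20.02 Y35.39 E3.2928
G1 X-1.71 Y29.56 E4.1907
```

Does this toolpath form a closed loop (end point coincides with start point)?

Start point (G0): (-1.71, 29.56). End point (last G1): the path returns to the start — closed.

yes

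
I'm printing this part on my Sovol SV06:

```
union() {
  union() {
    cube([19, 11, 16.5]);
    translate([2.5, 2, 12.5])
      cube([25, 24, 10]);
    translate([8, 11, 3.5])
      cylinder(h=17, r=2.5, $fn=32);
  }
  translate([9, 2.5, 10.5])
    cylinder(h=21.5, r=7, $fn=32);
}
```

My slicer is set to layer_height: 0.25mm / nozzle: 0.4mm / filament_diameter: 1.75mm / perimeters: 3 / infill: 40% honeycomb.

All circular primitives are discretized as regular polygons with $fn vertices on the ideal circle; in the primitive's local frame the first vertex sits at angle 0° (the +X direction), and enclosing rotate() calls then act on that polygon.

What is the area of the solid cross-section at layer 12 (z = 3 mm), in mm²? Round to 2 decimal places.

At z = 3 mm: the cube is present — its section is the full 19×11 rectangle (area 209.00 mm²); the cube at (2.5, 2) is not intersected at this z (z outside [12.5, 22.5]); the cylinder at (8, 11) does not reach this height (z outside [3.5, 20.5]); Taking the union: only the 19×11 cube is present, so the union is just that shape — area = 209.00 mm²; the cylinder at (9, 2.5) is not intersected at this z (z outside [10.5, 32]); Taking the union: only the result so far is present, so the union is just that shape — area = 209.00 mm². Overall, the cross-section is a single solid region. Net area = 209.00 mm².

209.00 mm²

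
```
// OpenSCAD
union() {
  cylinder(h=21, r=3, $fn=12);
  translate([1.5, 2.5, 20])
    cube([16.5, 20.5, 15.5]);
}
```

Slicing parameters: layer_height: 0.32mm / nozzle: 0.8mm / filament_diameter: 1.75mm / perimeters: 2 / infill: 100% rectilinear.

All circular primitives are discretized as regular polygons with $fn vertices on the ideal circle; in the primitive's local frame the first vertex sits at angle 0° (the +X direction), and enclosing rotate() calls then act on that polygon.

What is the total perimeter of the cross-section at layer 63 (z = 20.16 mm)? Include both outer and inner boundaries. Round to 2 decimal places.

At z = 20.16 mm: the r=3 cylinder contributes a regular 12-gon of circumradius 3 (perimeter = 2·12·3.000·sin(180°/12) = 18.63 mm); the cube at (1.5, 2.5) is present — its section is the full 16.5×20.5 rectangle (perimeter 74.00 mm); Combining (union): the regions partially overlap (shared area 0.00 mm²), so the edge portions inside another operand are dropped and the merged outline is re-measured after clipping — boundary = 92.30 mm. Overall, the cross-section is a single solid region. Total boundary length (outer) = 92.30 mm.

92.30 mm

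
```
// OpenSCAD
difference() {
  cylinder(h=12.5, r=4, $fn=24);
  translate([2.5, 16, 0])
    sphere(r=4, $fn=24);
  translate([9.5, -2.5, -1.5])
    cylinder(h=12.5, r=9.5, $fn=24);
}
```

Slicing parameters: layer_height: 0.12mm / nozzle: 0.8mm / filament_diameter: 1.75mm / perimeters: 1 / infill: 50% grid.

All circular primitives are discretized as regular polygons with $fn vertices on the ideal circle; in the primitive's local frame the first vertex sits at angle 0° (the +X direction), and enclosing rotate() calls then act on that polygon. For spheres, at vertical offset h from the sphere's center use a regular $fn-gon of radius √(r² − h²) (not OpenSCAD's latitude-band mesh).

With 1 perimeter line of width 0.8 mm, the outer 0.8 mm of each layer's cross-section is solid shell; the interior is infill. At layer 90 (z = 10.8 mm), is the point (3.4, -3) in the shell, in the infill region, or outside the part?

At z = 10.8 mm: the cylinder: section is a regular 24-gon, circumradius r=4; the sphere at (2.5, 16) is not intersected at this z (|z−center|=10.800 > r=4); the cylinder at (9.5, -2.5): section is a regular 24-gon, circumradius r=9.5; Subtracting the remaining from the first: starting from the r=4 cylinder, the r=9.5 cylinder at (9.5, -2.5) partially overlaps it — only the 19.70 mm² overlap (of its 280.30 mm²) is removed, clipping the outline — 1 connected region. Overall, the cross-section is a single solid region. The nearest boundary edge runs (0.00, -2.50)→(0.19, -3.97); distance from the point to it = 3.31 mm. The point is not inside any of the regions above, so it lies outside the cross-section (3.31 mm from the nearest boundary).

outside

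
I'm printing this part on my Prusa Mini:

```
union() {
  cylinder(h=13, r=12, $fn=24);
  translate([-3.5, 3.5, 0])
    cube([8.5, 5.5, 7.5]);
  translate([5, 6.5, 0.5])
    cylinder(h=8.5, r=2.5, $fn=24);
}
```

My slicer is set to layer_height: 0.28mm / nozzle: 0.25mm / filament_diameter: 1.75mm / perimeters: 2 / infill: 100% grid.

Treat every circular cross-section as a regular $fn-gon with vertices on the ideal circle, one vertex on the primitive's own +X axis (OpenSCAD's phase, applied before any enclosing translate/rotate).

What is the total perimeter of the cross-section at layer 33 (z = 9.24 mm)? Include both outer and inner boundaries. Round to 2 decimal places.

75.18 mm

At z = 9.24 mm: the r=12 cylinder contributes a regular 24-gon of circumradius 12 (perimeter = 2·24·12.000·sin(180°/24) = 75.18 mm); the cube at (-3.5, 3.5) does not reach this height (z outside [0, 7.5]); the cylinder at (5, 6.5) is absent (z outside [0.5, 9]); Combining (union): only the r=12 cylinder is present, so the union is just that shape — boundary = 75.18 mm. Overall, the cross-section is a single solid region. Total boundary length (outer) = 75.18 mm.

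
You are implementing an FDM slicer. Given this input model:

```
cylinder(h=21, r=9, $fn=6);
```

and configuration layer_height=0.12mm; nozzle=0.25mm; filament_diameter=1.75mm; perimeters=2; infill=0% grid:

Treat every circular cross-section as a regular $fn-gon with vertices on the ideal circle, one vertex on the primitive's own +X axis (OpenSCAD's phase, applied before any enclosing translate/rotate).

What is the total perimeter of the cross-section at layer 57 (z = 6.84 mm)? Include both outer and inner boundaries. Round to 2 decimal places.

54.00 mm

At z = 6.84 mm: the r=9 cylinder contributes a regular 6-gon of circumradius 9 (perimeter = 2·6·9.000·sin(180°/6) = 54.00 mm). Overall, the cross-section is a single solid region. Total boundary length (outer) = 54.00 mm.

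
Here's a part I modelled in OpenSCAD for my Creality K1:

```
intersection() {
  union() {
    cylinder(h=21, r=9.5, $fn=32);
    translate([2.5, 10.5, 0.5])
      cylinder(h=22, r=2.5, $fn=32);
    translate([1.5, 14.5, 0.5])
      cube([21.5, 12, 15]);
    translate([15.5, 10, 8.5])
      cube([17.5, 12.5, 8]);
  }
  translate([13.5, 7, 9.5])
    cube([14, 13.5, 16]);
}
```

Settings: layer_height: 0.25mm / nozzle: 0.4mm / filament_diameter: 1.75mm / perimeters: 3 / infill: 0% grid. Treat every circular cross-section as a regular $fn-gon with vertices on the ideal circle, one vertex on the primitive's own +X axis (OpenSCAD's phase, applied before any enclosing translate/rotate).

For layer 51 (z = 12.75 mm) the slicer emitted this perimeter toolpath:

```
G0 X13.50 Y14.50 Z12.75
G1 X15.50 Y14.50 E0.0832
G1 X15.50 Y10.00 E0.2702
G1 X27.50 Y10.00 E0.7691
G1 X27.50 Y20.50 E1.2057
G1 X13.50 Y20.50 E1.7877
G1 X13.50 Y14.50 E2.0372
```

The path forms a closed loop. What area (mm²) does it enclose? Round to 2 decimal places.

138.00 mm²

Apply the shoelace formula to the sequence of (X, Y) vertices; enclosed area = 138.00 mm².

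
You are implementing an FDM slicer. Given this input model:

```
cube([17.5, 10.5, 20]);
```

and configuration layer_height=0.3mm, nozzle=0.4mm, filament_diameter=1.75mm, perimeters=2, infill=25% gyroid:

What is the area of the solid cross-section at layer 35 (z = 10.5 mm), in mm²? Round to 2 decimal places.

At z = 10.5 mm: the 17.5×10.5 cube contributes its full rectangle (area 183.75 mm²). Overall, the cross-section is a single solid region. Net area = 183.75 mm².

183.75 mm²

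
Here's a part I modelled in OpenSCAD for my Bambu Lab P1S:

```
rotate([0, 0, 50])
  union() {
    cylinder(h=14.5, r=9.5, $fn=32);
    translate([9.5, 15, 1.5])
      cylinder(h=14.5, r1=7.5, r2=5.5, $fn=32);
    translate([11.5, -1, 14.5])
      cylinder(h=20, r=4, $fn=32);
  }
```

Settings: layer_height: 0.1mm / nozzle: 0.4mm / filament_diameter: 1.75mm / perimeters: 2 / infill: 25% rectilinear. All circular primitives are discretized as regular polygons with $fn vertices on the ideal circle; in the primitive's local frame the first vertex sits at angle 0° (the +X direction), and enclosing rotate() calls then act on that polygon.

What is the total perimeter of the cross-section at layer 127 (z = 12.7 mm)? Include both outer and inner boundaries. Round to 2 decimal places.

At z = 12.7 mm: the r=9.5 cylinder contributes a regular 32-gon of circumradius 9.5 (perimeter = 2·32·9.500·sin(180°/32) = 59.59 mm); the cone at (9.5, 15) (r1=7.5→r2=5.5) has section circumradius 5.955 here — a regular 32-gon (perimeter = 2·32·5.955·sin(180°/32) = 37.36 mm); the cylinder at (11.5, -1) is not intersected at this z (z outside [14.5, 34.5]); Merging all regions: the 2 present regions are separate (no shared area or edge), so areas and boundary lengths simply add and each stays a separate island — boundary = 96.95 mm; (whole slice rotated 50° about Z — lengths, areas and connectivity unchanged). Overall, the cross-section has 2 separate islands. Total boundary length (outer) = 96.95 mm.

96.95 mm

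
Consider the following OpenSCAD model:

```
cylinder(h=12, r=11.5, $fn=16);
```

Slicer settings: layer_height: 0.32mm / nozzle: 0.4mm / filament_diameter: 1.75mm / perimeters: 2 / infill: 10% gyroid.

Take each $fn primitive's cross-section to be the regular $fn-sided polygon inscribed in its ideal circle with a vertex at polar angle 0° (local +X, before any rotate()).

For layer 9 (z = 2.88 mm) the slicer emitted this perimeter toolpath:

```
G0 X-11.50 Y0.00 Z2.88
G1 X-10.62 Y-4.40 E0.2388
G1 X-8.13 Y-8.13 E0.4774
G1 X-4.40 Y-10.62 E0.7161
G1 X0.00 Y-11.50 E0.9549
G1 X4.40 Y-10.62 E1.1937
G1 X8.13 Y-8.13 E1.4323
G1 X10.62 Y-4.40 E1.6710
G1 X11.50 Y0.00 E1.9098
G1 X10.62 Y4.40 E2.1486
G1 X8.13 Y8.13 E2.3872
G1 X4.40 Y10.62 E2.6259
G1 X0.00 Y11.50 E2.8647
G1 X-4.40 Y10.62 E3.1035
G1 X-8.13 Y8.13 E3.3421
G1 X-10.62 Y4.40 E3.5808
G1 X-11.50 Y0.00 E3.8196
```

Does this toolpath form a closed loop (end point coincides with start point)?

Start point (G0): (-11.50, 0.00). End point (last G1): the path returns to the start — closed.

yes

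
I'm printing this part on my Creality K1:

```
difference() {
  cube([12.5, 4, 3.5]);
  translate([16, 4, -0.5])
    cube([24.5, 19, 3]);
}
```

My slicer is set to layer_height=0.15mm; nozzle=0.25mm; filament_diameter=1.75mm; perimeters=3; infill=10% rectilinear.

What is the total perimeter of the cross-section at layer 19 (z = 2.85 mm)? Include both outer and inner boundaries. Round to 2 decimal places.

At z = 2.85 mm: the cube (footprint 12.5×4) is included at this height (perimeter 33.00 mm); the cube at (16, 4) is not intersected at this z (z outside [-0.5, 2.5]); After the difference (first − rest): none of the subtracted shapes is present at this height, so the 12.5×4 cube is unchanged — boundary = 33.00 mm. Overall, the cross-section is a single solid region. Total boundary length (outer) = 33.00 mm.

33.00 mm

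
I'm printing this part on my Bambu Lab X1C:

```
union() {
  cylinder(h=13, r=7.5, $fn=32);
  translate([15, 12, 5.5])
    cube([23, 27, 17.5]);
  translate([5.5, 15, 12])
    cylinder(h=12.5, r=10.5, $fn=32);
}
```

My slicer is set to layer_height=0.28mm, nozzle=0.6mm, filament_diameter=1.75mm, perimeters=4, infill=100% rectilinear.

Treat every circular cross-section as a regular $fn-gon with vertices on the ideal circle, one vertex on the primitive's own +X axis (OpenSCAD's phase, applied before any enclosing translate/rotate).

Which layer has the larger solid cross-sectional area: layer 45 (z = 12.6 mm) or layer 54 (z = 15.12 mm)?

Layer 45 (z = 12.6): the r=7.5 cylinder contributes a regular 32-gon of circumradius 7.5 (area = (32/2)·7.500²·sin(360°/32) = 175.58 mm²); the cube at (15, 12) (footprint 23×27) is included at this height (area 621.00 mm²); the r=10.5 cylinder at (5.5, 15) gives a regular 32-gon of circumradius 10.5 (constant along its height) (area = (32/2)·10.500²·sin(360°/32) = 344.14 mm²); Combining (union): the regions partially overlap — summed areas 1140.72 mm² minus the doubly-counted overlap 15.98 mm² gives 1124.74 mm² — area = 1124.74 mm². So its area = 1124.74 mm². Layer 54 (z = 15.12): the cylinder is not intersected at this z (z outside [0, 13]); the 23×27 cube at (15, 12) contributes its full rectangle (area 621.00 mm²); the cylinder at (5.5, 15): section is a regular 32-gon, circumradius r=10.5 (area = (32/2)·10.500²·sin(360°/32) = 344.14 mm²); Combining (union): the regions partially overlap — summed areas 965.14 mm² minus the doubly-counted overlap 5.33 mm² gives 959.81 mm² — area = 959.81 mm². So its area = 959.81 mm². Layer 45 is larger (1124.74 vs 959.81 mm²).

layer 45 (z = 12.6 mm)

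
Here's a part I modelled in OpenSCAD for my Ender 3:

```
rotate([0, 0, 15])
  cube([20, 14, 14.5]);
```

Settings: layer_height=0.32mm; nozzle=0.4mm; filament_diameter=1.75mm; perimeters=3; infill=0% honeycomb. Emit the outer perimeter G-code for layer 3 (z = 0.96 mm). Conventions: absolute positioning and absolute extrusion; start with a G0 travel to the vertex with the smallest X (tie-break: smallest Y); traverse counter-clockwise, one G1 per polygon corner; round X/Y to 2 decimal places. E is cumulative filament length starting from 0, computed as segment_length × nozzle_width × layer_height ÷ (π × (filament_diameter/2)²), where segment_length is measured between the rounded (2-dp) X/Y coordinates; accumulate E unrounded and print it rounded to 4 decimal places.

At z = 0.96 mm: the 20×14 cube contributes its full rectangle; (rotated 15° about Z; rotation is an isometry so areas/perimeters/island counts are preserved). The outline is a single polygon with 4 vertices. Extrusion per mm of travel: 0.4 × 0.32 / (π × 0.875²) = 0.053216. Accumulating E over each segment gives final E = 3.6186.

G0 X-3.62 Y13.52 Z0.96
G1 X0.00 Y0.00 E0.7448
G1 X19.32 Y5.18 E1.8093
G1 X15.70 Y18.70 E2.5541
G1 X-3.62 Y13.52 E3.6186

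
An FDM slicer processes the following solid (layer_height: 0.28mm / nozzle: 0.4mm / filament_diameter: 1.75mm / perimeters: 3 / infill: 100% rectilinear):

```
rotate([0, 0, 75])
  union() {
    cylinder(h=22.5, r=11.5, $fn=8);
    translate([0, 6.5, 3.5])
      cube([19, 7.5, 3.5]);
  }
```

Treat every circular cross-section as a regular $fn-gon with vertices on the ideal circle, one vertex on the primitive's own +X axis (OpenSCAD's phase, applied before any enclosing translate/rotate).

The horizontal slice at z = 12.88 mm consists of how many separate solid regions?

At z = 12.88 mm: the r=11.5 cylinder gives a regular 8-gon of circumradius 11.5 (constant along its height); the cube at (0, 6.5) is absent (z outside [3.5, 7]); Merging all regions: only the r=11.5 cylinder is present, so the union is just that shape — 1 connected region; (rotated 75° about Z; rotation is an isometry so areas/perimeters/island counts are preserved). The result has 1 disconnected region.

1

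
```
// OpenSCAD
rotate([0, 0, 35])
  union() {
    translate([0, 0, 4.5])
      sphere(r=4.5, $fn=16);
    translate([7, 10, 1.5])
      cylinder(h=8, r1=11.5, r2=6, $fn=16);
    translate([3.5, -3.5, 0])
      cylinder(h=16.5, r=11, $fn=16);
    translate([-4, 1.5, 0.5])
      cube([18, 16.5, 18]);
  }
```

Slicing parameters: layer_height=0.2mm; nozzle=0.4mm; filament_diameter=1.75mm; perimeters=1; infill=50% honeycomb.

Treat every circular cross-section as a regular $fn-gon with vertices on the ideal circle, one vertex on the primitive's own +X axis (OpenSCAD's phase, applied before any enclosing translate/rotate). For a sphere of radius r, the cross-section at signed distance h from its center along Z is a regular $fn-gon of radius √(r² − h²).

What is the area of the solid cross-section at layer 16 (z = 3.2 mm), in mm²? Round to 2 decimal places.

642.07 mm²

At z = 3.2 mm: the sphere: section is a regular 16-gon, circumradius = √(r²−h²) = √(4.5²−1.3²) = 4.308 (area = (16/2)·4.308²·sin(360°/16) = 56.82 mm²); the cone at (7, 10) (r1=11.5→r2=6) has section circumradius 10.331 here — a regular 16-gon (area = (16/2)·10.331²·sin(360°/16) = 326.76 mm²); the r=11 cylinder at (3.5, -3.5) contributes a regular 16-gon of circumradius 11 (area = (16/2)·11.000²·sin(360°/16) = 370.44 mm²); the cube at (-4, 1.5) is present — its section is the full 18×16.5 rectangle (area 297.00 mm²); Combining (union): the regions partially overlap — summed areas 1051.02 mm² minus the doubly-counted overlap 408.95 mm² gives 642.07 mm² — area = 642.07 mm²; (whole slice rotated 35° about Z — lengths, areas and connectivity unchanged). Overall, the cross-section is a single solid region. Net area = 642.07 mm².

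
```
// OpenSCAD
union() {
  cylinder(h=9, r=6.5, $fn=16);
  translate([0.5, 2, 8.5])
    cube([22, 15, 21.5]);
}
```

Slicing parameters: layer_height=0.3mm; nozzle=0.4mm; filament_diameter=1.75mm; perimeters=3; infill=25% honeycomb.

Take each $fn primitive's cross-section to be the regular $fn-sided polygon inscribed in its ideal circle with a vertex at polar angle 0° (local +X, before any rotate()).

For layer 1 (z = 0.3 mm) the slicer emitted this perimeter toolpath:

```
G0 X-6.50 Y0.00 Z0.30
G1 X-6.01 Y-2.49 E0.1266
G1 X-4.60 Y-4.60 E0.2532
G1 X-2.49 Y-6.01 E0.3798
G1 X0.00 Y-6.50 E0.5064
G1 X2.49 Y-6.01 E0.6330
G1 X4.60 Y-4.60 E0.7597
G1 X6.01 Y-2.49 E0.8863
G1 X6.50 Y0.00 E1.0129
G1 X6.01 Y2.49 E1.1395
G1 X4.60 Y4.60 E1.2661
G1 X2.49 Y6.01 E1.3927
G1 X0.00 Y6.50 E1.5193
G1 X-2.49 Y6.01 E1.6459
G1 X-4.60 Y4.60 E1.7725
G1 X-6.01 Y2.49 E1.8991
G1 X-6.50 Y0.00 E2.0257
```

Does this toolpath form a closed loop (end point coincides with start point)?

yes

Start point (G0): (-6.50, 0.00). End point (last G1): the path returns to the start — closed.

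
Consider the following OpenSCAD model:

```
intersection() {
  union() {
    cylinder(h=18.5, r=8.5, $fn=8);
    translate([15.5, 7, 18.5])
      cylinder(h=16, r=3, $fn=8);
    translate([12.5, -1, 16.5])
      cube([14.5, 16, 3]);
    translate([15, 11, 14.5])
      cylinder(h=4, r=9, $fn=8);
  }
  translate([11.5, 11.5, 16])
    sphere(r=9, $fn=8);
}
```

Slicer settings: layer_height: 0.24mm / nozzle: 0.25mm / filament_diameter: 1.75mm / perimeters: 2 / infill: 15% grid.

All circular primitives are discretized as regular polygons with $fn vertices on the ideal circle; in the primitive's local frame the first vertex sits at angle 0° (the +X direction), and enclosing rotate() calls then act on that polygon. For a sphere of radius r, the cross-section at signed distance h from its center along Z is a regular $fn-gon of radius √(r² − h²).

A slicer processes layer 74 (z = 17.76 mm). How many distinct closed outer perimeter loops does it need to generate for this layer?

2

At z = 17.76 mm: the r=8.5 cylinder contributes a regular 8-gon of circumradius 8.5; the cylinder at (15.5, 7) does not reach this height (z outside [18.5, 34.5]); the cube at (12.5, -1) is present — its section is the full 14.5×16 rectangle; the r=9 cylinder at (15, 11) contributes a regular 8-gon of circumradius 9; Combining (union): the regions partially overlap (shared area 121.17 mm²), so overlapping operands fuse into one piece — 2 connected regions; the sphere at (11.5, 11.5): section is a regular 8-gon, circumradius = √(r²−h²) = √(9²−1.76²) = 8.826; Taking the intersection: the r=9 sphere at (11.5, 11.5) partially overlaps that combined region; clipping to the common part keeps 165.89 mm² — 2 connected regions. The result has 2 disconnected regions.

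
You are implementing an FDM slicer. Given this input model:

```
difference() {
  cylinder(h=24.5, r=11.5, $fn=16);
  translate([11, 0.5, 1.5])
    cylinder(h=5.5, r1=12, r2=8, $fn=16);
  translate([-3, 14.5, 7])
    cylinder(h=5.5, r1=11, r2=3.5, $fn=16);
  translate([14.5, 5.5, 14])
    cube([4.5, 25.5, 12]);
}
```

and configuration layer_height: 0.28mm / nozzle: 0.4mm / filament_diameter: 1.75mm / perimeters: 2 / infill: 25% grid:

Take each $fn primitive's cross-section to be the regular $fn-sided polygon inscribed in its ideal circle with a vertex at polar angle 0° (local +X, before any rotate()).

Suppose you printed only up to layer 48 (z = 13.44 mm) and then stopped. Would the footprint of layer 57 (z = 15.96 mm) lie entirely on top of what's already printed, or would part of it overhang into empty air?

Compare the two slices. At z = 13.44: the r=11.5 cylinder contributes a regular 16-gon of circumradius 11.5 (area = (16/2)·11.500²·sin(360°/16) = 404.88 mm²); the cone at (11, 0.5) is absent (z outside [1.5, 7]); the cone at (-3, 14.5) is absent (z outside [7, 12.5]); the cube at (14.5, 5.5) is not intersected at this z (z outside [14, 26]); After the difference (first − rest): none of the subtracted shapes is present at this height, so the r=11.5 cylinder is unchanged — area = 404.88 mm². At z = 15.96: the r=11.5 cylinder gives a regular 16-gon of circumradius 11.5 (constant along its height) (area = (16/2)·11.500²·sin(360°/16) = 404.88 mm²); the cone at (11, 0.5) does not reach this height (z outside [1.5, 7]); the cone at (-3, 14.5) does not reach this height (z outside [7, 12.5]); the 4.5×25.5 cube at (14.5, 5.5) contributes its full rectangle (area 114.75 mm²); After the difference (first − rest): starting from the r=11.5 cylinder (404.88 mm²), the 4.5×25.5 cube at (14.5, 5.5) misses the remaining region (no effect) — area = 404.88 mm². Checking containment: the cross-section at z = 15.96 is a subset of the cross-section at z = 13.44.

entirely on top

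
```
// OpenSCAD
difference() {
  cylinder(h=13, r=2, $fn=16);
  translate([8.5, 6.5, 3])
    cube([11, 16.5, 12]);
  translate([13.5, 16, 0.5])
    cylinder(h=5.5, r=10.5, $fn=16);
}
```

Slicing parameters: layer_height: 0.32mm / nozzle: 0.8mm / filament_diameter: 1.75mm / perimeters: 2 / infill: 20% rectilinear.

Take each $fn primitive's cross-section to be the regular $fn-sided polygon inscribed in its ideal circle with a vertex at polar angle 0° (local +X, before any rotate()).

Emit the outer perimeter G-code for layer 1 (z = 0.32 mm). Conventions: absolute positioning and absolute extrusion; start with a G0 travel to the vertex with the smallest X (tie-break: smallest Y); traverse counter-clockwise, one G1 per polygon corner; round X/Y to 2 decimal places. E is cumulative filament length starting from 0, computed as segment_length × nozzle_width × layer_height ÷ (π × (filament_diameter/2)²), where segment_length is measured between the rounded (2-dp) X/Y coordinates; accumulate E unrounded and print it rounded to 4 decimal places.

At z = 0.32 mm: the cylinder: section is a regular 16-gon, circumradius r=2; the cube at (8.5, 6.5) does not reach this height (z outside [3, 15]); the cylinder at (13.5, 16) is not intersected at this z (z outside [0.5, 6]); After the difference (first − rest): none of the subtracted shapes is present at this height, so the r=2 cylinder is unchanged — 1 connected region. The outline is a single polygon with 16 vertices. Extrusion per mm of travel: 0.8 × 0.32 / (π × 0.875²) = 0.106432. Accumulating E over each segment gives final E = 1.3292.

G0 X-2.00 Y0.00 Z0.32
G1 X-1.85 Y-0.77 E0.0835
G1 X-1.41 Y-1.41 E0.1662
G1 X-0.77 Y-1.85 E0.2488
G1 X0.00 Y-2.00 E0.3323
G1 X0.77 Y-1.85 E0.4158
G1 X1.41 Y-1.41 E0.4985
G1 X1.85 Y-0.77 E0.5811
G1 X2.00 Y0.00 E0.6646
G1 X1.85 Y0.77 E0.7481
G1 X1.41 Y1.41 E0.8308
G1 X0.77 Y1.85 E0.9134
G1 X0.00 Y2.00 E0.9969
G1 X-0.77 Y1.85 E1.0804
G1 X-1.41 Y1.41 E1.1631
G1 X-1.85 Y0.77 E1.2457
G1 X-2.00 Y0.00 E1.3292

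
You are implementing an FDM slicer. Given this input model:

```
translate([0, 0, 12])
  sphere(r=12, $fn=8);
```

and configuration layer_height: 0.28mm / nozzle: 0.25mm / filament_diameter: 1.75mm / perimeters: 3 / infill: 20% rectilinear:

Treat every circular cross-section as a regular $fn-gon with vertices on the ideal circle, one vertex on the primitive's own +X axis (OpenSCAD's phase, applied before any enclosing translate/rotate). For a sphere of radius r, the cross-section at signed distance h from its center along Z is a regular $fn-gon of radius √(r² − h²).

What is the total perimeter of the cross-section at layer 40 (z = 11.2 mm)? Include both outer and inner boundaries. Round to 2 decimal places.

At z = 11.2 mm: the r=12 sphere slices to a regular 8-gon of circumradius 11.973 (√(r²−h²) with h=0.8 from center) (perimeter = 2·8·11.973·sin(180°/8) = 73.31 mm). Overall, the cross-section is a single solid region. Total boundary length (outer) = 73.31 mm.

73.31 mm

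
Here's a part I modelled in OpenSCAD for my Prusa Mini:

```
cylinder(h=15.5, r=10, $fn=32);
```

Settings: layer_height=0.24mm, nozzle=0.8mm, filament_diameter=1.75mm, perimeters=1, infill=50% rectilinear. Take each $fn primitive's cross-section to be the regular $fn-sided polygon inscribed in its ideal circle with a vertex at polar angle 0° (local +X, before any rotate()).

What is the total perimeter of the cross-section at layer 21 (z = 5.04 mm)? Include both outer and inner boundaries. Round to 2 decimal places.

62.73 mm

At z = 5.04 mm: the cylinder: section is a regular 32-gon, circumradius r=10 (perimeter = 2·32·10.000·sin(180°/32) = 62.73 mm). Overall, the cross-section is a single solid region. Total boundary length (outer) = 62.73 mm.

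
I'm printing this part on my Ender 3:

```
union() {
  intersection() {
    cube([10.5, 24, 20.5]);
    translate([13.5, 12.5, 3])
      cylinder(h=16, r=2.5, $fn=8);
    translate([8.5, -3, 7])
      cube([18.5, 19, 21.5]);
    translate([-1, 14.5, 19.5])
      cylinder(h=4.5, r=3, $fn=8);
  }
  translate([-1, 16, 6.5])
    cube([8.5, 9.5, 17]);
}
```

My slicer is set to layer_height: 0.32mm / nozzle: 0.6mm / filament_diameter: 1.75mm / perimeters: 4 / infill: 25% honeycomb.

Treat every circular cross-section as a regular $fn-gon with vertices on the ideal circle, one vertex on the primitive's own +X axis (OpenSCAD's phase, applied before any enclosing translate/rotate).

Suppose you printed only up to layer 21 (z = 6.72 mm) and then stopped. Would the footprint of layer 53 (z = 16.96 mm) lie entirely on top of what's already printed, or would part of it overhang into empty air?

entirely on top

Compare the two slices. At z = 6.72: the 10.5×24 cube contributes its full rectangle (area 252.00 mm²); the cylinder at (13.5, 12.5): section is a regular 8-gon, circumradius r=2.5 (area = (8/2)·2.500²·sin(360°/8) = 17.68 mm²); the cube at (8.5, -3) does not reach this height (z outside [7, 28.5]); the cylinder at (-1, 14.5) is absent (z outside [19.5, 24]); Taking the intersection: at least one operand is absent at this height, so nothing remains; the 8.5×9.5 cube at (-1, 16) contributes its full rectangle (area 80.75 mm²); Taking the union: only the 8.5×9.5 cube at (-1, 16) is present, so the union is just that shape — area = 80.75 mm². At z = 16.96: the cube is present — its section is the full 10.5×24 rectangle (area 252.00 mm²); the cylinder at (13.5, 12.5): section is a regular 8-gon, circumradius r=2.5 (area = (8/2)·2.500²·sin(360°/8) = 17.68 mm²); the cube at (8.5, -3) (footprint 18.5×19) is included at this height (area 351.50 mm²); the cylinder at (-1, 14.5) is not intersected at this z (z outside [19.5, 24]); After intersecting: at least one operand is absent at this height, so nothing remains; the 8.5×9.5 cube at (-1, 16) contributes its full rectangle (area 80.75 mm²); Combining (union): only the 8.5×9.5 cube at (-1, 16) is present, so the union is just that shape — area = 80.75 mm². Checking containment: the cross-section at z = 16.96 is a subset of the cross-section at z = 6.72.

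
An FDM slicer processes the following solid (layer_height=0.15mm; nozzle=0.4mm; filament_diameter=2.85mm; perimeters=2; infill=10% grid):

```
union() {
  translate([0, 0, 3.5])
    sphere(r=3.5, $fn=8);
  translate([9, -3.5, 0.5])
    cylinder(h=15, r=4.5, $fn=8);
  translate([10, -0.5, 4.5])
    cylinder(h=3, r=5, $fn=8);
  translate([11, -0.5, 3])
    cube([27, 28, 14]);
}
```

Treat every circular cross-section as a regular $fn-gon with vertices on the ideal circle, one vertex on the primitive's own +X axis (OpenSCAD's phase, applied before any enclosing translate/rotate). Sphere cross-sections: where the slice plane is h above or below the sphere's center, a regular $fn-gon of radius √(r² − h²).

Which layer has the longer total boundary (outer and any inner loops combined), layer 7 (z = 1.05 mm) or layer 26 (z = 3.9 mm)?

layer 26 (z = 3.9 mm)

Layer 7 (z = 1.05): the r=3.5 sphere slices to a regular 8-gon of circumradius 2.499 (√(r²−h²) with h=2.45 from center) (perimeter = 2·8·2.499·sin(180°/8) = 15.30 mm); the cylinder at (9, -3.5): section is a regular 8-gon, circumradius r=4.5 (perimeter = 2·8·4.500·sin(180°/8) = 27.55 mm); the cylinder at (10, -0.5) is absent (z outside [4.5, 7.5]); the cube at (11, -0.5) is absent (z outside [3, 17]); Combining (union): the 2 present regions are separate (no shared area or edge), so areas and boundary lengths simply add and each stays a separate island — boundary = 42.86 mm. So its perimeter = 42.86 mm. Layer 26 (z = 3.9): the r=3.5 sphere slices to a regular 8-gon of circumradius 3.477 (√(r²−h²) with h=0.4 from center) (perimeter = 2·8·3.477·sin(180°/8) = 21.29 mm); the r=4.5 cylinder at (9, -3.5) gives a regular 8-gon of circumradius 4.5 (constant along its height) (perimeter = 2·8·4.500·sin(180°/8) = 27.55 mm); the cylinder at (10, -0.5) does not reach this height (z outside [4.5, 7.5]); the 27×28 cube at (11, -0.5) contributes its full rectangle (perimeter 110.00 mm); Merging all regions: the regions partially overlap (shared area 0.51 mm²), so the edge portions inside another operand are dropped and the merged outline is re-measured after clipping — boundary = 155.44 mm. So its perimeter = 155.44 mm. Layer 26 is larger (155.44 vs 42.86 mm).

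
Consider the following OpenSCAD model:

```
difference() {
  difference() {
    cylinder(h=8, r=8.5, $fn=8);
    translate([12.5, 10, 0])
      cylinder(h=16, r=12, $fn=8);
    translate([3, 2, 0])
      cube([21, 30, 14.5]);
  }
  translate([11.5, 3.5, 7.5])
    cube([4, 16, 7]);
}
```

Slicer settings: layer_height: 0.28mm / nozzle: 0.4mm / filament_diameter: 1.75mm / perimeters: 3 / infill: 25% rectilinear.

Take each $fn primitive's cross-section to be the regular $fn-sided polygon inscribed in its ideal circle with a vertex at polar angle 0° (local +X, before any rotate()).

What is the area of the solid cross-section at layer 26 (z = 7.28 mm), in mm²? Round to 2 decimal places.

At z = 7.28 mm: the cylinder: section is a regular 8-gon, circumradius r=8.5 (area = (8/2)·8.500²·sin(360°/8) = 204.35 mm²); the r=12 cylinder at (12.5, 10) contributes a regular 8-gon of circumradius 12 (area = (8/2)·12.000²·sin(360°/8) = 407.29 mm²); the cube at (3, 2) (footprint 21×30) is included at this height (area 630.00 mm²); Taking the first minus the rest: starting from the r=8.5 cylinder (204.35 mm²), the r=12 cylinder at (12.5, 10) partially overlaps it — only the 24.74 mm² overlap (of its 407.29 mm²) is removed, clipping the outline; the 21×30 cube at (3, 2) partially overlaps it — only the 0.80 mm² overlap (of its 630.00 mm²) is removed, clipping the outline — area = 178.82 mm²; the cube at (11.5, 3.5) is not intersected at this z (z outside [7.5, 14.5]); Subtracting the remaining from the first: none of the subtracted shapes is present at this height, so the result so far is unchanged — area = 178.82 mm². Overall, the cross-section is a single solid region. Net area = 178.82 mm².

178.82 mm²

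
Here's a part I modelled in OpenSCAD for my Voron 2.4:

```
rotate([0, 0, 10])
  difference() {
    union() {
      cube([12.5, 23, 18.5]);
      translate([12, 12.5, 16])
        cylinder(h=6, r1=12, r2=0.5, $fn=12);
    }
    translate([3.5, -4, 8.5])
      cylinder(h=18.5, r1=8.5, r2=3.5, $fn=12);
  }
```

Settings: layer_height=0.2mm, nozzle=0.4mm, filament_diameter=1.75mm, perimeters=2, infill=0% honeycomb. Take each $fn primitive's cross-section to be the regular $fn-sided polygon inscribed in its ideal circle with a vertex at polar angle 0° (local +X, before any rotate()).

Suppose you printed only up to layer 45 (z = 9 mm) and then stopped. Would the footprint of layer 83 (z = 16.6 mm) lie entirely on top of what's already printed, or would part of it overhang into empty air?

Compare the two slices. At z = 9: the cube is present — its section is the full 12.5×23 rectangle (area 287.50 mm²); the cone at (12, 12.5) is not intersected at this z (z outside [16, 22]); Merging all regions: only the 12.5×23 cube is present, so the union is just that shape — area = 287.50 mm²; the cone at (3.5, -4) (r1=8.5→r2=3.5) has section circumradius 8.365 here — a regular 12-gon (area = (12/2)·8.365²·sin(360°/12) = 209.91 mm²); Taking the first minus the rest: starting from that combined region (287.50 mm²), the cone at (3.5, -4) partially overlaps it — only the 34.80 mm² overlap (of its 209.91 mm²) is removed, clipping the outline — area = 252.70 mm²; (rotated 10° about Z; rotation is an isometry so areas/perimeters/island counts are preserved). At z = 16.6: the 12.5×23 cube contributes its full rectangle (area 287.50 mm²); the cone at (12, 12.5): at t=0.100 of its height the radius interpolates to r₁+(r₂−r₁)t = 10.850, giving a regular 12-gon of that circumradius (area = (12/2)·10.850²·sin(360°/12) = 353.17 mm²); Combining (union): the regions partially overlap — summed areas 640.67 mm² minus the doubly-counted overlap 187.00 mm² gives 453.67 mm² — area = 453.67 mm²; the cone at (3.5, -4) (r1=8.5→r2=3.5) has section circumradius 6.311 here — a regular 12-gon (area = (12/2)·6.311²·sin(360°/12) = 119.48 mm²); Taking the first minus the rest: starting from that combined region (453.67 mm²), the cone at (3.5, -4) partially overlaps it — only the 13.43 mm² overlap (of its 119.48 mm²) is removed, clipping the outline — area = 440.24 mm²; (whole slice rotated 10° about Z — lengths, areas and connectivity unchanged). Checking containment: at z = 16.6 the cross-section extends beyond the z = 9 cross-section by about 187.53 mm².

part overhangs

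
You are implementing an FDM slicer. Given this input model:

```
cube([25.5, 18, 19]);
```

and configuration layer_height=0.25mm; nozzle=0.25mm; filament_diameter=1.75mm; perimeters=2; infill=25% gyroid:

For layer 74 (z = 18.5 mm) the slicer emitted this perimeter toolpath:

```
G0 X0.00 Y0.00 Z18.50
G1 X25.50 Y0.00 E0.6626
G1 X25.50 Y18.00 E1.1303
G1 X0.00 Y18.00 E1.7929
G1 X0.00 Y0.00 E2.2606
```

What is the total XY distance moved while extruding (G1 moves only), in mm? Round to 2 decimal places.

87.00 mm

Sum the Euclidean lengths of each G1 segment: total = 87.00 mm.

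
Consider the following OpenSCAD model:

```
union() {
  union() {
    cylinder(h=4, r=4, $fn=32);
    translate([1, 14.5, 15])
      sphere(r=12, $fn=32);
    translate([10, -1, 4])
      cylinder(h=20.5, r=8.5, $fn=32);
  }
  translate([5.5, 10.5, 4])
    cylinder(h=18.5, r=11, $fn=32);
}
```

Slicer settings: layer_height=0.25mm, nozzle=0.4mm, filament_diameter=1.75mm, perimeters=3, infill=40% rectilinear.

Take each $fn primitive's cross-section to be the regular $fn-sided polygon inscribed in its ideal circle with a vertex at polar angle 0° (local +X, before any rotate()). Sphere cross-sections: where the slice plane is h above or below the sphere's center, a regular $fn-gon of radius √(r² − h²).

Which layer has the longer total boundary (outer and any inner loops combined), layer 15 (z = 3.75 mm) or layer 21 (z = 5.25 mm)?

Layer 15 (z = 3.75): the cylinder: section is a regular 32-gon, circumradius r=4 (perimeter = 2·32·4.000·sin(180°/32) = 25.09 mm); the r=12 sphere at (1, 14.5) contributes a regular 32-gon of circumradius √(12²−11.25²) = 4.176 (perimeter = 2·32·4.176·sin(180°/32) = 26.20 mm); the cylinder at (10, -1) is not intersected at this z (z outside [4, 24.5]); Combining (union): the 2 present regions are separate (no shared area or edge), so areas and boundary lengths simply add and each stays a separate island — boundary = 51.29 mm; the cylinder at (5.5, 10.5) does not reach this height (z outside [4, 22.5]); Combining (union): only the result so far is present, so the union is just that shape — boundary = 51.29 mm. So its perimeter = 51.29 mm. Layer 21 (z = 5.25): the cylinder is not intersected at this z (z outside [0, 4]); the r=12 sphere at (1, 14.5) slices to a regular 32-gon of circumradius 6.996 (√(r²−h²) with h=9.75 from center) (perimeter = 2·32·6.996·sin(180°/32) = 43.88 mm); the r=8.5 cylinder at (10, -1) gives a regular 32-gon of circumradius 8.5 (constant along its height) (perimeter = 2·32·8.500·sin(180°/32) = 53.32 mm); Combining (union): the 2 present regions are separate (no shared area or edge), so areas and boundary lengths simply add and each stays a separate island — boundary = 97.20 mm; the r=11 cylinder at (5.5, 10.5) contributes a regular 32-gon of circumradius 11 (perimeter = 2·32·11.000·sin(180°/32) = 69.00 mm); Taking the union: the regions partially overlap (shared area 206.29 mm²), so the edge portions inside another operand are dropped and the merged outline is re-measured after clipping — boundary = 90.75 mm. So its perimeter = 90.75 mm. Layer 21 is larger (90.75 vs 51.29 mm).

layer 21 (z = 5.25 mm)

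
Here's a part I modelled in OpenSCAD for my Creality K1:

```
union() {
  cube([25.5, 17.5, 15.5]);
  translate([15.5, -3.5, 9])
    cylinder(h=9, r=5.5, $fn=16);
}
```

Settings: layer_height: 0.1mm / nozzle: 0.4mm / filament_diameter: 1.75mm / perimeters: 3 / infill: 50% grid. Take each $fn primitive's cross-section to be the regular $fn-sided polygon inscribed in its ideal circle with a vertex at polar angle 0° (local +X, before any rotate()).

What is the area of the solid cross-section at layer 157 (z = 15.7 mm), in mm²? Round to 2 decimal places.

92.61 mm²

At z = 15.7 mm: the cube is absent (z outside [0, 15.5]); the cylinder at (15.5, -3.5): section is a regular 16-gon, circumradius r=5.5 (area = (16/2)·5.500²·sin(360°/16) = 92.61 mm²); Combining (union): only the r=5.5 cylinder at (15.5, -3.5) is present, so the union is just that shape — area = 92.61 mm². Overall, the cross-section is a single solid region. Net area = 92.61 mm².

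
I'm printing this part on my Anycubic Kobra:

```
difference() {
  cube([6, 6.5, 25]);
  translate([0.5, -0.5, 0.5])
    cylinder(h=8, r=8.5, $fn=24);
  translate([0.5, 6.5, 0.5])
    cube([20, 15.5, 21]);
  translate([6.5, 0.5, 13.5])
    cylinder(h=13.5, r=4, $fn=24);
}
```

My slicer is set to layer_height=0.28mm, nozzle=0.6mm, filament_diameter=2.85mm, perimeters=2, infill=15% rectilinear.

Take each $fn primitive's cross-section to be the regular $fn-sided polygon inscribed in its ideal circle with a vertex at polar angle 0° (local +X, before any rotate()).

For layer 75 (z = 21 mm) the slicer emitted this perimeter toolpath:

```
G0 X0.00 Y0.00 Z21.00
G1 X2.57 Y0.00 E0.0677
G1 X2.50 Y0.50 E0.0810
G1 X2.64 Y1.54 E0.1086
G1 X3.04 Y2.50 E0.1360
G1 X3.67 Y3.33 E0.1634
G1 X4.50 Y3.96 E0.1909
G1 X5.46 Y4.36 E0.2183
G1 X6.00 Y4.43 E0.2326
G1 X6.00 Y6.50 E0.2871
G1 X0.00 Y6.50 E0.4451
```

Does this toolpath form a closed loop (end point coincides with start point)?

Start point (G0): (0.00, 0.00). End point (last G1): the path does not return to the start — open.

no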